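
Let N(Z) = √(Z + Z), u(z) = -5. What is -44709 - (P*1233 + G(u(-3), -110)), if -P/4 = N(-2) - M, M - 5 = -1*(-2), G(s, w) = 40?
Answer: -79273 + 9864*I ≈ -79273.0 + 9864.0*I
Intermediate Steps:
N(Z) = √2*√Z (N(Z) = √(2*Z) = √2*√Z)
M = 7 (M = 5 - 1*(-2) = 5 + 2 = 7)
P = 28 - 8*I (P = -4*(√2*√(-2) - 1*7) = -4*(√2*(I*√2) - 7) = -4*(2*I - 7) = -4*(-7 + 2*I) = 28 - 8*I ≈ 28.0 - 8.0*I)
-44709 - (P*1233 + G(u(-3), -110)) = -44709 - ((28 - 8*I)*1233 + 40) = -44709 - ((34524 - 9864*I) + 40) = -44709 - (34564 - 9864*I) = -44709 + (-34564 + 9864*I) = -79273 + 9864*I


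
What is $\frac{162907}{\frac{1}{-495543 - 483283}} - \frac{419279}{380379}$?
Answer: $- \frac{60654325162701257}{380379} \approx -1.5946 \cdot 10^{11}$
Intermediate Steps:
$\frac{162907}{\frac{1}{-495543 - 483283}} - \frac{419279}{380379} = \frac{162907}{\frac{1}{-978826}} - \frac{419279}{380379} = \frac{162907}{- \frac{1}{978826}} - \frac{419279}{380379} = 162907 \left(-978826\right) - \frac{419279}{380379} = -159457607182 - \frac{419279}{380379} = - \frac{60654325162701257}{380379}$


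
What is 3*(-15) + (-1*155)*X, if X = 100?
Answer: -15545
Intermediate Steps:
3*(-15) + (-1*155)*X = 3*(-15) - 1*155*100 = -45 - 155*100 = -45 - 15500 = -15545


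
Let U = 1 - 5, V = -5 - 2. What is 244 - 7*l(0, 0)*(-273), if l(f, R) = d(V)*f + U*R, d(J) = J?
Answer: 244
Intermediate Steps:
V = -7
U = -4
l(f, R) = -7*f - 4*R
244 - 7*l(0, 0)*(-273) = 244 - 7*(-7*0 - 4*0)*(-273) = 244 - 7*(0 + 0)*(-273) = 244 - 7*0*(-273) = 244 + 0*(-273) = 244 + 0 = 244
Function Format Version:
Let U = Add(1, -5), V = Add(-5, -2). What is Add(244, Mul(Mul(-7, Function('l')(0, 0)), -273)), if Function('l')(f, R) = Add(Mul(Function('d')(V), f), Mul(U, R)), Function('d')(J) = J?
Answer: 244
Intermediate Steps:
V = -7
U = -4
Function('l')(f, R) = Add(Mul(-7, f), Mul(-4, R))
Add(244, Mul(Mul(-7, Function('l')(0, 0)), -273)) = Add(244, Mul(Mul(-7, Add(Mul(-7, 0), Mul(-4, 0))), -273)) = Add(244, Mul(Mul(-7, Add(0, 0)), -273)) = Add(244, Mul(Mul(-7, 0), -273)) = Add(244, Mul(0, -273)) = Add(244, 0) = 244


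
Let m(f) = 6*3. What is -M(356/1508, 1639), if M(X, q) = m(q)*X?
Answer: -1602/377 ≈ -4.2493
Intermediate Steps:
m(f) = 18
M(X, q) = 18*X
-M(356/1508, 1639) = -18*356/1508 = -18*356*(1/1508) = -18*89/377 = -1*1602/377 = -1602/377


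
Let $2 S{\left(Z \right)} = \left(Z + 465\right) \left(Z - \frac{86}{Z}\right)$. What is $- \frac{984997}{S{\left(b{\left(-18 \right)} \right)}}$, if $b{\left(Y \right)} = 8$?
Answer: $\frac{7879976}{5203} \approx 1514.5$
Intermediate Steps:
$S{\left(Z \right)} = \frac{\left(465 + Z\right) \left(Z - \frac{86}{Z}\right)}{2}$ ($S{\left(Z \right)} = \frac{\left(Z + 465\right) \left(Z - \frac{86}{Z}\right)}{2} = \frac{\left(465 + Z\right) \left(Z - \frac{86}{Z}\right)}{2}$)
$- \frac{984997}{S{\left(b{\left(-18 \right)} \right)}} = - \frac{984997}{\frac{1}{2} \cdot \frac{1}{8} \left(-39990 + 8 \left(-86 + 8^{2} + 465 \cdot 8\right)\right)} = - \frac{984997}{\frac{1}{2} \cdot \frac{1}{8} \left(-39990 + 8 \left(-86 + 64 + 3720\right)\right)} = - \frac{984997}{\frac{1}{2} \cdot \frac{1}{8} \left(-39990 + 8 \cdot 3698\right)} = - \frac{984997}{\frac{1}{2} \cdot \frac{1}{8} \left(-39990 + 29584\right)} = - \frac{984997}{\frac{1}{2} \cdot \frac{1}{8} \left(-10406\right)} = - \frac{984997}{- \frac{5203}{8}} = \left(-984997\right) \left(- \frac{8}{5203}\right) = \frac{7879976}{5203}$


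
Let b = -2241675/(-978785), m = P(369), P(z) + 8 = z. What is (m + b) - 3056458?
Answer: -598251932094/195757 ≈ -3.0561e+6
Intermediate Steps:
P(z) = -8 + z
m = 361 (m = -8 + 369 = 361)
b = 448335/195757 (b = -2241675*(-1/978785) = 448335/195757 ≈ 2.2903)
(m + b) - 3056458 = (361 + 448335/195757) - 3056458 = 71116612/195757 - 3056458 = -598251932094/195757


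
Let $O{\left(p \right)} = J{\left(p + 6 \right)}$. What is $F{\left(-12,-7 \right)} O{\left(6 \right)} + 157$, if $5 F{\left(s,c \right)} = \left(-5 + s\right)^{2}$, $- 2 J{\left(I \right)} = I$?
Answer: $- \frac{949}{5} \approx -189.8$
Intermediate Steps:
$J{\left(I \right)} = - \frac{I}{2}$
$O{\left(p \right)} = -3 - \frac{p}{2}$ ($O{\left(p \right)} = - \frac{p + 6}{2} = - \frac{6 + p}{2} = -3 - \frac{p}{2}$)
$F{\left(s,c \right)} = \frac{\left(-5 + s\right)^{2}}{5}$
$F{\left(-12,-7 \right)} O{\left(6 \right)} + 157 = \frac{\left(-5 - 12\right)^{2}}{5} \left(-3 - 3\right) + 157 = \frac{\left(-17\right)^{2}}{5} \left(-3 - 3\right) + 157 = \frac{1}{5} \cdot 289 \left(-6\right) + 157 = \frac{289}{5} \left(-6\right) + 157 = - \frac{1734}{5} + 157 = - \frac{949}{5}$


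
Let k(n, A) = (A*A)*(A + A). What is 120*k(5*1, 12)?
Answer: 414720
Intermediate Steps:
k(n, A) = 2*A³ (k(n, A) = A²*(2*A) = 2*A³)
120*k(5*1, 12) = 120*(2*12³) = 120*(2*1728) = 120*3456 = 414720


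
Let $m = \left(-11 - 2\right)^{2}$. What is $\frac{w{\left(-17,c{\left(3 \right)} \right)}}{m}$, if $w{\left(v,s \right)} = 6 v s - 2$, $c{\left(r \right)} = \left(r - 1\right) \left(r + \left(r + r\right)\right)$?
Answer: $- \frac{1838}{169} \approx -10.876$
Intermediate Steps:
$c{\left(r \right)} = 3 r \left(-1 + r\right)$ ($c{\left(r \right)} = \left(-1 + r\right) \left(r + 2 r\right) = \left(-1 + r\right) 3 r = 3 r \left(-1 + r\right)$)
$w{\left(v,s \right)} = -2 + 6 s v$ ($w{\left(v,s \right)} = 6 s v - 2 = -2 + 6 s v$)
$m = 169$ ($m = \left(-13\right)^{2} = 169$)
$\frac{w{\left(-17,c{\left(3 \right)} \right)}}{m} = \frac{-2 + 6 \cdot 3 \cdot 3 \left(-1 + 3\right) \left(-17\right)}{169} = \left(-2 + 6 \cdot 3 \cdot 3 \cdot 2 \left(-17\right)\right) \frac{1}{169} = \left(-2 + 6 \cdot 18 \left(-17\right)\right) \frac{1}{169} = \left(-2 - 1836\right) \frac{1}{169} = \left(-1838\right) \frac{1}{169} = - \frac{1838}{169}$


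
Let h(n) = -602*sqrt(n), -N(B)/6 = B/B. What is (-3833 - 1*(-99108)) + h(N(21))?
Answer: 95275 - 602*I*sqrt(6) ≈ 95275.0 - 1474.6*I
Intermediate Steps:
N(B) = -6 (N(B) = -6*B/B = -6*1 = -6)
(-3833 - 1*(-99108)) + h(N(21)) = (-3833 - 1*(-99108)) - 602*I*sqrt(6) = (-3833 + 99108) - 602*I*sqrt(6) = 95275 - 602*I*sqrt(6)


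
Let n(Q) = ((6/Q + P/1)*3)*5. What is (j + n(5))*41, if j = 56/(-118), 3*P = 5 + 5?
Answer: 163344/59 ≈ 2768.5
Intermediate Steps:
P = 10/3 (P = (5 + 5)/3 = (1/3)*10 = 10/3 ≈ 3.3333)
j = -28/59 (j = 56*(-1/118) = -28/59 ≈ -0.47458)
n(Q) = 50 + 90/Q (n(Q) = ((6/Q + (10/3)/1)*3)*5 = ((6/Q + (10/3)*1)*3)*5 = ((6/Q + 10/3)*3)*5 = ((10/3 + 6/Q)*3)*5 = (10 + 18/Q)*5 = 50 + 90/Q)
(j + n(5))*41 = (-28/59 + (50 + 90/5))*41 = (-28/59 + (50 + 90*(1/5)))*41 = (-28/59 + (50 + 18))*41 = (-28/59 + 68)*41 = (3984/59)*41 = 163344/59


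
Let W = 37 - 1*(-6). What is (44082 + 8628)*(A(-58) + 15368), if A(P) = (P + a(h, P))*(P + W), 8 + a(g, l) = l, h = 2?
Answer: 908087880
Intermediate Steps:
W = 43 (W = 37 + 6 = 43)
a(g, l) = -8 + l
A(P) = (-8 + 2*P)*(43 + P) (A(P) = (P + (-8 + P))*(P + 43) = (-8 + 2*P)*(43 + P))
(44082 + 8628)*(A(-58) + 15368) = (44082 + 8628)*((-344 + 2*(-58)**2 + 78*(-58)) + 15368) = 52710*((-344 + 2*3364 - 4524) + 15368) = 52710*((-344 + 6728 - 4524) + 15368) = 52710*(1860 + 15368) = 52710*17228 = 908087880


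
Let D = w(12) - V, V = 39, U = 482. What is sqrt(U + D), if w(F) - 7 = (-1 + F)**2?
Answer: sqrt(571) ≈ 23.896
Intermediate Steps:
w(F) = 7 + (-1 + F)**2
D = 89 (D = (7 + (-1 + 12)**2) - 1*39 = (7 + 11**2) - 39 = (7 + 121) - 39 = 128 - 39 = 89)
sqrt(U + D) = sqrt(482 + 89) = sqrt(571)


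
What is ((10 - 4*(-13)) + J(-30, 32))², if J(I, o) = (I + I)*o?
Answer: 3452164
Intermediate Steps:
J(I, o) = 2*I*o (J(I, o) = (2*I)*o = 2*I*o)
((10 - 4*(-13)) + J(-30, 32))² = ((10 - 4*(-13)) + 2*(-30)*32)² = ((10 + 52) - 1920)² = (62 - 1920)² = (-1858)² = 3452164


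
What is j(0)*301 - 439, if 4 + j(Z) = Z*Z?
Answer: -1643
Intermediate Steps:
j(Z) = -4 + Z² (j(Z) = -4 + Z*Z = -4 + Z²)
j(0)*301 - 439 = (-4 + 0²)*301 - 439 = (-4 + 0)*301 - 439 = -4*301 - 439 = -1204 - 439 = -1643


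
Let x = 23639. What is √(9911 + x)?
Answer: 5*√1342 ≈ 183.17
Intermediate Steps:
√(9911 + x) = √(9911 + 23639) = √33550 = 5*√1342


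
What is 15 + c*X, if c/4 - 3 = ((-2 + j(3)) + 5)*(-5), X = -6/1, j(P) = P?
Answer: 663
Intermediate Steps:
X = -6 (X = -6*1 = -6)
c = -108 (c = 12 + 4*(((-2 + 3) + 5)*(-5)) = 12 + 4*((1 + 5)*(-5)) = 12 + 4*(6*(-5)) = 12 + 4*(-30) = 12 - 120 = -108)
15 + c*X = 15 - 108*(-6) = 15 + 648 = 663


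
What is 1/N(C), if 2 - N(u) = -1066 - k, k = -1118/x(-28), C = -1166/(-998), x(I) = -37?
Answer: 37/40634 ≈ 0.00091057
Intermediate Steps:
C = 583/499 (C = -1166*(-1/998) = 583/499 ≈ 1.1683)
k = 1118/37 (k = -1118/(-37) = -1118*(-1/37) = 1118/37 ≈ 30.216)
N(u) = 40634/37 (N(u) = 2 - (-1066 - 1*1118/37) = 2 - (-1066 - 1118/37) = 2 - 1*(-40560/37) = 2 + 40560/37 = 40634/37)
1/N(C) = 1/(40634/37) = 37/40634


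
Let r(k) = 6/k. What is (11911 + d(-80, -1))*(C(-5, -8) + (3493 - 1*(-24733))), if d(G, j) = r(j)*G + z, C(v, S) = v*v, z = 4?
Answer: 350171145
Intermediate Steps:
C(v, S) = v²
d(G, j) = 4 + 6*G/j (d(G, j) = (6/j)*G + 4 = 6*G/j + 4 = 4 + 6*G/j)
(11911 + d(-80, -1))*(C(-5, -8) + (3493 - 1*(-24733))) = (11911 + (4 + 6*(-80)/(-1)))*((-5)² + (3493 - 1*(-24733))) = (11911 + (4 + 6*(-80)*(-1)))*(25 + (3493 + 24733)) = (11911 + (4 + 480))*(25 + 28226) = (11911 + 484)*28251 = 12395*28251 = 350171145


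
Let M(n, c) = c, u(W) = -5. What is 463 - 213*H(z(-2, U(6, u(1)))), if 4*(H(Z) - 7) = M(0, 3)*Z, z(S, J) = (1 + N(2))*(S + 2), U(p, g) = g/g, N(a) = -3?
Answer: -1028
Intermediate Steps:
U(p, g) = 1
z(S, J) = -4 - 2*S (z(S, J) = (1 - 3)*(S + 2) = -2*(2 + S) = -4 - 2*S)
H(Z) = 7 + 3*Z/4 (H(Z) = 7 + (3*Z)/4 = 7 + 3*Z/4)
463 - 213*H(z(-2, U(6, u(1)))) = 463 - 213*(7 + 3*(-4 - 2*(-2))/4) = 463 - 213*(7 + 3*(-4 + 4)/4) = 463 - 213*(7 + (¾)*0) = 463 - 213*(7 + 0) = 463 - 213*7 = 463 - 1491 = -1028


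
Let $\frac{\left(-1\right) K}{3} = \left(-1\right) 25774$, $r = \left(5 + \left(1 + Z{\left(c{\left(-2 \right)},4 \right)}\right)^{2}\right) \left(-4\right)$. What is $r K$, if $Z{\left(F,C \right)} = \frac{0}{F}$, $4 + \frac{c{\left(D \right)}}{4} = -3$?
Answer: $-1855728$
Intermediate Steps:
$c{\left(D \right)} = -28$ ($c{\left(D \right)} = -16 + 4 \left(-3\right) = -16 - 12 = -28$)
$Z{\left(F,C \right)} = 0$
$r = -24$ ($r = \left(5 + \left(1 + 0\right)^{2}\right) \left(-4\right) = \left(5 + 1^{2}\right) \left(-4\right) = \left(5 + 1\right) \left(-4\right) = 6 \left(-4\right) = -24$)
$K = 77322$ ($K = - 3 \left(\left(-1\right) 25774\right) = \left(-3\right) \left(-25774\right) = 77322$)
$r K = \left(-24\right) 77322 = -1855728$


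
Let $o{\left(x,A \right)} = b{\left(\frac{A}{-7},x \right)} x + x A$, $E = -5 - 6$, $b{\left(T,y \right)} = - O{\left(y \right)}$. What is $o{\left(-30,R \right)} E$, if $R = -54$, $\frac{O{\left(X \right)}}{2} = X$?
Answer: $1980$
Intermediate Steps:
$O{\left(X \right)} = 2 X$
$b{\left(T,y \right)} = - 2 y$
$E = -11$ ($E = -5 - 6 = -11$)
$o{\left(x,A \right)} = - 2 x^{2} + A x$ ($o{\left(x,A \right)} = - 2 x x + x A = - 2 x^{2} + A x$)
$o{\left(-30,R \right)} E = - 30 \left(-54 - -60\right) \left(-11\right) = - 30 \left(-54 + 60\right) \left(-11\right) = \left(-30\right) 6 \left(-11\right) = \left(-180\right) \left(-11\right) = 1980$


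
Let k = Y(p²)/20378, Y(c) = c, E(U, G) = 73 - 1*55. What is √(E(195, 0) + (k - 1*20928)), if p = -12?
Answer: I*√2170785992502/10189 ≈ 144.6*I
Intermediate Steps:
E(U, G) = 18 (E(U, G) = 73 - 55 = 18)
k = 72/10189 (k = (-12)²/20378 = 144*(1/20378) = 72/10189 ≈ 0.0070664)
√(E(195, 0) + (k - 1*20928)) = √(18 + (72/10189 - 1*20928)) = √(18 + (72/10189 - 20928)) = √(18 - 213235320/10189) = √(-213051918/10189) = I*√2170785992502/10189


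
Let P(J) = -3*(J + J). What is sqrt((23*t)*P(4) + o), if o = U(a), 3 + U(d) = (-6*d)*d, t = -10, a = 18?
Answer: 3*sqrt(397) ≈ 59.775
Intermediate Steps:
P(J) = -6*J
U(d) = -3 - 6*d**2 (U(d) = -3 + (-6*d)*d = -3 - 6*d**2)
o = -1947 (o = -3 - 6*18**2 = -3 - 6*324 = -3 - 1944 = -1947)
sqrt((23*t)*P(4) + o) = sqrt((23*(-10))*(-6*4) - 1947) = sqrt(-230*(-24) - 1947) = sqrt(5520 - 1947) = sqrt(3573) = 3*sqrt(397)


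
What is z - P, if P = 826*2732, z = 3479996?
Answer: 1223364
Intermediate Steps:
P = 2256632
z - P = 3479996 - 1*2256632 = 3479996 - 2256632 = 1223364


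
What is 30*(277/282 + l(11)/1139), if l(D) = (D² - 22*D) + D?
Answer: 1422415/53533 ≈ 26.571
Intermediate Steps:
l(D) = D² - 21*D
30*(277/282 + l(11)/1139) = 30*(277/282 + (11*(-21 + 11))/1139) = 30*(277*(1/282) + (11*(-10))*(1/1139)) = 30*(277/282 - 110*1/1139) = 30*(277/282 - 110/1139) = 30*(284483/321198) = 1422415/53533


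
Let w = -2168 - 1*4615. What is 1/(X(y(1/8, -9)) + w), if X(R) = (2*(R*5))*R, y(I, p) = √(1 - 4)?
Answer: -1/6813 ≈ -0.00014678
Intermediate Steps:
y(I, p) = I*√3 (y(I, p) = √(-3) = I*√3)
X(R) = 10*R² (X(R) = (2*(5*R))*R = (10*R)*R = 10*R²)
w = -6783 (w = -2168 - 4615 = -6783)
1/(X(y(1/8, -9)) + w) = 1/(10*(I*√3)² - 6783) = 1/(10*(-3) - 6783) = 1/(-30 - 6783) = 1/(-6813) = -1/6813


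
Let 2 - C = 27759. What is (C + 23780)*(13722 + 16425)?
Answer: -119894619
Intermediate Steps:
C = -27757 (C = 2 - 1*27759 = 2 - 27759 = -27757)
(C + 23780)*(13722 + 16425) = (-27757 + 23780)*(13722 + 16425) = -3977*30147 = -119894619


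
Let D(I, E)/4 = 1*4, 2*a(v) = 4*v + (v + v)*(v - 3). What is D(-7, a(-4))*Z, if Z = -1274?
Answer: -20384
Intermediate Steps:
a(v) = 2*v + v*(-3 + v) (a(v) = (4*v + (v + v)*(v - 3))/2 = (4*v + (2*v)*(-3 + v))/2 = (4*v + 2*v*(-3 + v))/2 = 2*v + v*(-3 + v))
D(I, E) = 16 (D(I, E) = 4*(1*4) = 4*4 = 16)
D(-7, a(-4))*Z = 16*(-1274) = -20384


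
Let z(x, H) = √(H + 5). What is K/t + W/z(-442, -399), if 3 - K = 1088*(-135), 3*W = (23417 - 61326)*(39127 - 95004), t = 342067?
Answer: 13353/31097 - 2118241193*I*√394/1182 ≈ 0.4294 - 3.5572e+7*I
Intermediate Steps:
z(x, H) = √(5 + H)
W = 2118241193/3 (W = ((23417 - 61326)*(39127 - 95004))/3 = (-37909*(-55877))/3 = (⅓)*2118241193 = 2118241193/3 ≈ 7.0608e+8)
K = 146883 (K = 3 - 1088*(-135) = 3 - 1*(-146880) = 3 + 146880 = 146883)
K/t + W/z(-442, -399) = 146883/342067 + 2118241193/(3*(√(5 - 399))) = 146883*(1/342067) + 2118241193/(3*(√(-394))) = 13353/31097 + 2118241193/(3*((I*√394))) = 13353/31097 + 2118241193*(-I*√394/394)/3 = 13353/31097 - 2118241193*I*√394/1182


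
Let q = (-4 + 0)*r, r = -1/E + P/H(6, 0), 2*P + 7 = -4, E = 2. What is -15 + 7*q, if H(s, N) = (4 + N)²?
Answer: 69/8 ≈ 8.6250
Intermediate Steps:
P = -11/2 (P = -7/2 + (½)*(-4) = -7/2 - 2 = -11/2 ≈ -5.5000)
r = -27/32 (r = -1/2 - 11/(2*(4 + 0)²) = -1*½ - 11/(2*(4²)) = -½ - 11/2/16 = -½ - 11/2*1/16 = -½ - 11/32 = -27/32 ≈ -0.84375)
q = 27/8 (q = (-4 + 0)*(-27/32) = -4*(-27/32) = 27/8 ≈ 3.3750)
-15 + 7*q = -15 + 7*(27/8) = -15 + 189/8 = 69/8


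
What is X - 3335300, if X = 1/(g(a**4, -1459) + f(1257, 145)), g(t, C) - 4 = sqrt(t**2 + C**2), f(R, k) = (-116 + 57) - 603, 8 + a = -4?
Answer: -1439773675578242/431677413 + sqrt(432110377)/431677413 ≈ -3.3353e+6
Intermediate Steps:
a = -12 (a = -8 - 4 = -12)
f(R, k) = -662 (f(R, k) = -59 - 603 = -662)
g(t, C) = 4 + sqrt(C**2 + t**2) (g(t, C) = 4 + sqrt(t**2 + C**2) = 4 + sqrt(C**2 + t**2))
X = 1/(-658 + sqrt(432110377)) (X = 1/((4 + sqrt((-1459)**2 + ((-12)**4)**2)) - 662) = 1/((4 + sqrt(2128681 + 20736**2)) - 662) = 1/((4 + sqrt(2128681 + 429981696)) - 662) = 1/((4 + sqrt(432110377)) - 662) = 1/(-658 + sqrt(432110377)) ≈ 4.9679e-5)
X - 3335300 = (658/431677413 + sqrt(432110377)/431677413) - 3335300 = -1439773675578242/431677413 + sqrt(432110377)/431677413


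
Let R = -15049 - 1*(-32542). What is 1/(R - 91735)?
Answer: -1/74242 ≈ -1.3469e-5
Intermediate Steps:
R = 17493 (R = -15049 + 32542 = 17493)
1/(R - 91735) = 1/(17493 - 91735) = 1/(-74242) = -1/74242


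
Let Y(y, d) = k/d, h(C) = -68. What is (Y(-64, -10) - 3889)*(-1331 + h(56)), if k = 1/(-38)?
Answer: 2067468781/380 ≈ 5.4407e+6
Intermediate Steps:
k = -1/38 ≈ -0.026316
Y(y, d) = -1/(38*d)
(Y(-64, -10) - 3889)*(-1331 + h(56)) = (-1/38/(-10) - 3889)*(-1331 - 68) = (-1/38*(-1/10) - 3889)*(-1399) = (1/380 - 3889)*(-1399) = -1477819/380*(-1399) = 2067468781/380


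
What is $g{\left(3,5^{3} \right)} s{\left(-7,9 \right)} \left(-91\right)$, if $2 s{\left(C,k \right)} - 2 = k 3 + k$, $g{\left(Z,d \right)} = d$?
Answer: $-216125$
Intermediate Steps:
$s{\left(C,k \right)} = 1 + 2 k$ ($s{\left(C,k \right)} = 1 + \frac{k 3 + k}{2} = 1 + \frac{3 k + k}{2} = 1 + \frac{4 k}{2} = 1 + 2 k$)
$g{\left(3,5^{3} \right)} s{\left(-7,9 \right)} \left(-91\right) = 5^{3} \left(1 + 2 \cdot 9\right) \left(-91\right) = 125 \left(1 + 18\right) \left(-91\right) = 125 \cdot 19 \left(-91\right) = 2375 \left(-91\right) = -216125$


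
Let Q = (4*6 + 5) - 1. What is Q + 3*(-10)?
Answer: -2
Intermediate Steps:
Q = 28 (Q = (24 + 5) - 1 = 29 - 1 = 28)
Q + 3*(-10) = 28 + 3*(-10) = 28 - 30 = -2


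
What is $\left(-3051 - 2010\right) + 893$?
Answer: $-4168$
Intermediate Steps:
$\left(-3051 - 2010\right) + 893 = -5061 + 893 = -4168$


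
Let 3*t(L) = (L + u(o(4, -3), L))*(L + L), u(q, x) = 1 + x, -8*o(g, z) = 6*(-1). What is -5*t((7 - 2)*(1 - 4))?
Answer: -1450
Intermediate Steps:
o(g, z) = ¾ (o(g, z) = -3*(-1)/4 = -⅛*(-6) = ¾)
t(L) = 2*L*(1 + 2*L)/3 (t(L) = ((L + (1 + L))*(L + L))/3 = ((1 + 2*L)*(2*L))/3 = (2*L*(1 + 2*L))/3 = 2*L*(1 + 2*L)/3)
-5*t((7 - 2)*(1 - 4)) = -10*(7 - 2)*(1 - 4)*(1 + 2*((7 - 2)*(1 - 4)))/3 = -10*5*(-3)*(1 + 2*(5*(-3)))/3 = -10*(-15)*(1 + 2*(-15))/3 = -10*(-15)*(1 - 30)/3 = -10*(-15)*(-29)/3 = -5*290 = -1450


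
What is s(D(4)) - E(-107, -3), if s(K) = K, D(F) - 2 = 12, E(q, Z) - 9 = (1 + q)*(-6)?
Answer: -631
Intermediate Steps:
E(q, Z) = 3 - 6*q (E(q, Z) = 9 + (1 + q)*(-6) = 9 + (-6 - 6*q) = 3 - 6*q)
D(F) = 14 (D(F) = 2 + 12 = 14)
s(D(4)) - E(-107, -3) = 14 - (3 - 6*(-107)) = 14 - (3 + 642) = 14 - 1*645 = 14 - 645 = -631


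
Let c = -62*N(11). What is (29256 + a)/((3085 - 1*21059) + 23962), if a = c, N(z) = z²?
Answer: 10877/2994 ≈ 3.6329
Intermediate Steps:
c = -7502 (c = -62*11² = -62*121 = -7502)
a = -7502
(29256 + a)/((3085 - 1*21059) + 23962) = (29256 - 7502)/((3085 - 1*21059) + 23962) = 21754/((3085 - 21059) + 23962) = 21754/(-17974 + 23962) = 21754/5988 = 21754*(1/5988) = 10877/2994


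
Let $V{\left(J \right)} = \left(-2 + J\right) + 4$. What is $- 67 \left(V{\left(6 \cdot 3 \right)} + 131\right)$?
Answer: $-10117$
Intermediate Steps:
$V{\left(J \right)} = 2 + J$
$- 67 \left(V{\left(6 \cdot 3 \right)} + 131\right) = - 67 \left(\left(2 + 6 \cdot 3\right) + 131\right) = - 67 \left(\left(2 + 18\right) + 131\right) = - 67 \left(20 + 131\right) = \left(-67\right) 151 = -10117$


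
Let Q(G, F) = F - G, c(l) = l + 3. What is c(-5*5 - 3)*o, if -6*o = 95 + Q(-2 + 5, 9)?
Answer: 2525/6 ≈ 420.83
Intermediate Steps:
c(l) = 3 + l
o = -101/6 (o = -(95 + (9 - (-2 + 5)))/6 = -(95 + (9 - 1*3))/6 = -(95 + (9 - 3))/6 = -(95 + 6)/6 = -1/6*101 = -101/6 ≈ -16.833)
c(-5*5 - 3)*o = (3 + (-5*5 - 3))*(-101/6) = (3 + (-25 - 3))*(-101/6) = (3 - 28)*(-101/6) = -25*(-101/6) = 2525/6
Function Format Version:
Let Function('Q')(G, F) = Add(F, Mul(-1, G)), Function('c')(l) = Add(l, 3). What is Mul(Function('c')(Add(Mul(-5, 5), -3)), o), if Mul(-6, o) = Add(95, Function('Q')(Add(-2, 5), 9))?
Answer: Rational(2525, 6) ≈ 420.83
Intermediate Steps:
Function('c')(l) = Add(3, l)
o = Rational(-101, 6) (o = Mul(Rational(-1, 6), Add(95, Add(9, Mul(-1, Add(-2, 5))))) = Mul(Rational(-1, 6), Add(95, Add(9, Mul(-1, 3)))) = Mul(Rational(-1, 6), Add(95, Add(9, -3))) = Mul(Rational(-1, 6), Add(95, 6)) = Mul(Rational(-1, 6), 101) = Rational(-101, 6) ≈ -16.833)
Mul(Function('c')(Add(Mul(-5, 5), -3)), o) = Mul(Add(3, Add(Mul(-5, 5), -3)), Rational(-101, 6)) = Mul(Add(3, Add(-25, -3)), Rational(-101, 6)) = Mul(Add(3, -28), Rational(-101, 6)) = Mul(-25, Rational(-101, 6)) = Rational(2525, 6)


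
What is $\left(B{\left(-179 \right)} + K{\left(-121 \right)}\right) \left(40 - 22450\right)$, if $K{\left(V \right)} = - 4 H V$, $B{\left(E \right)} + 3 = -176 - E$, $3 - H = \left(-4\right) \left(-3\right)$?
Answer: $97617960$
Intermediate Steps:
$H = -9$ ($H = 3 - \left(-4\right) \left(-3\right) = 3 - 12 = -9$)
$B{\left(E \right)} = -179 - E$ ($B{\left(E \right)} = -3 - \left(176 + E\right) = -179 - E$)
$K{\left(V \right)} = 36 V$ ($K{\left(V \right)} = \left(-4\right) \left(-9\right) V = 36 V$)
$\left(B{\left(-179 \right)} + K{\left(-121 \right)}\right) \left(40 - 22450\right) = \left(\left(-179 - -179\right) + 36 \left(-121\right)\right) \left(40 - 22450\right) = \left(\left(-179 + 179\right) - 4356\right) \left(-22410\right) = \left(0 - 4356\right) \left(-22410\right) = \left(-4356\right) \left(-22410\right) = 97617960$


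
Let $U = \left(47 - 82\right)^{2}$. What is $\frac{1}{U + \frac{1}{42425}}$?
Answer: $\frac{42425}{51970626} \approx 0.00081633$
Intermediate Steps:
$U = 1225$ ($U = \left(-35\right)^{2} = 1225$)
$\frac{1}{U + \frac{1}{42425}} = \frac{1}{1225 + \frac{1}{42425}} = \frac{1}{\frac{51970626}{42425}} = \frac{42425}{51970626}$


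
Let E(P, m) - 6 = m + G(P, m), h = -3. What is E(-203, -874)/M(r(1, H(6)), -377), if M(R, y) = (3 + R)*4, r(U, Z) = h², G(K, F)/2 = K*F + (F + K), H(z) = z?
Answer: 58637/8 ≈ 7329.6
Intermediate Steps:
G(K, F) = 2*F + 2*K + 2*F*K (G(K, F) = 2*(K*F + (F + K)) = 2*(F*K + (F + K)) = 2*(F + K + F*K) = 2*F + 2*K + 2*F*K)
E(P, m) = 6 + 2*P + 3*m + 2*P*m (E(P, m) = 6 + (m + (2*m + 2*P + 2*m*P)) = 6 + (m + (2*m + 2*P + 2*P*m)) = 6 + (m + (2*P + 2*m + 2*P*m)) = 6 + (2*P + 3*m + 2*P*m) = 6 + 2*P + 3*m + 2*P*m)
r(U, Z) = 9 (r(U, Z) = (-3)² = 9)
M(R, y) = 12 + 4*R
E(-203, -874)/M(r(1, H(6)), -377) = (6 + 2*(-203) + 3*(-874) + 2*(-203)*(-874))/(12 + 4*9) = (6 - 406 - 2622 + 354844)/(12 + 36) = 351822/48 = 351822*(1/48) = 58637/8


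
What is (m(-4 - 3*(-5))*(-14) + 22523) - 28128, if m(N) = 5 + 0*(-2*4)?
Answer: -5675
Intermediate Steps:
m(N) = 5 (m(N) = 5 + 0*(-8) = 5 + 0 = 5)
(m(-4 - 3*(-5))*(-14) + 22523) - 28128 = (5*(-14) + 22523) - 28128 = (-70 + 22523) - 28128 = 22453 - 28128 = -5675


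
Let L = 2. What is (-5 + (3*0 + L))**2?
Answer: 9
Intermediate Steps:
(-5 + (3*0 + L))**2 = (-5 + (3*0 + 2))**2 = (-5 + (0 + 2))**2 = (-5 + 2)**2 = (-3)**2 = 9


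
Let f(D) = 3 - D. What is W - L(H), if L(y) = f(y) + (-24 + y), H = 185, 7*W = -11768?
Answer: -11621/7 ≈ -1660.1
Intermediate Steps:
W = -11768/7 (W = (⅐)*(-11768) = -11768/7 ≈ -1681.1)
L(y) = -21 (L(y) = (3 - y) + (-24 + y) = -21)
W - L(H) = -11768/7 - 1*(-21) = -11768/7 + 21 = -11621/7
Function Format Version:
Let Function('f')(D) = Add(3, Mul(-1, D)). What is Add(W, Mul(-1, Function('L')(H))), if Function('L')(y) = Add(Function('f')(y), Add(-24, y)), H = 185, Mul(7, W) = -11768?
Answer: Rational(-11621, 7) ≈ -1660.1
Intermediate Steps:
W = Rational(-11768, 7) (W = Mul(Rational(1, 7), -11768) = Rational(-11768, 7) ≈ -1681.1)
Function('L')(y) = -21 (Function('L')(y) = Add(Add(3, Mul(-1, y)), Add(-24, y)) = -21)
Add(W, Mul(-1, Function('L')(H))) = Add(Rational(-11768, 7), Mul(-1, -21)) = Add(Rational(-11768, 7), 21) = Rational(-11621, 7)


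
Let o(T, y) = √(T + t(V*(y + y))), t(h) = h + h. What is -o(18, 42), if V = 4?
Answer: -√690 ≈ -26.268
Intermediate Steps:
t(h) = 2*h
o(T, y) = √(T + 16*y) (o(T, y) = √(T + 2*(4*(y + y))) = √(T + 2*(4*(2*y))) = √(T + 2*(8*y)) = √(T + 16*y))
-o(18, 42) = -√(18 + 16*42) = -√(18 + 672) = -√690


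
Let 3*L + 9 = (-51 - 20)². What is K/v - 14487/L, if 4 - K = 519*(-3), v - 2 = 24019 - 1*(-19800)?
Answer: -1896649529/220507272 ≈ -8.6013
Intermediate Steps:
L = 5032/3 (L = -3 + (-51 - 20)²/3 = -3 + (⅓)*(-71)² = -3 + (⅓)*5041 = -3 + 5041/3 = 5032/3 ≈ 1677.3)
v = 43821 (v = 2 + (24019 - 1*(-19800)) = 2 + (24019 + 19800) = 2 + 43819 = 43821)
K = 1561 (K = 4 - 519*(-3) = 4 - 1*(-1557) = 4 + 1557 = 1561)
K/v - 14487/L = 1561/43821 - 14487/5032/3 = 1561*(1/43821) - 14487*3/5032 = 1561/43821 - 43461/5032 = -1896649529/220507272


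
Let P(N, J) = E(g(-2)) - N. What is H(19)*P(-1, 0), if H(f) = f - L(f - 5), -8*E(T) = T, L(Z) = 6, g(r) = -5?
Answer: 169/8 ≈ 21.125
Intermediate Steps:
E(T) = -T/8
H(f) = -6 + f (H(f) = f - 1*6 = f - 6 = -6 + f)
P(N, J) = 5/8 - N (P(N, J) = -1/8*(-5) - N = 5/8 - N)
H(19)*P(-1, 0) = (-6 + 19)*(5/8 - 1*(-1)) = 13*(5/8 + 1) = 13*(13/8) = 169/8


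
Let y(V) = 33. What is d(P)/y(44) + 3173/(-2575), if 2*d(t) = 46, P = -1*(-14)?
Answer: -45484/84975 ≈ -0.53526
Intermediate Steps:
P = 14
d(t) = 23 (d(t) = (½)*46 = 23)
d(P)/y(44) + 3173/(-2575) = 23/33 + 3173/(-2575) = 23*(1/33) + 3173*(-1/2575) = 23/33 - 3173/2575 = -45484/84975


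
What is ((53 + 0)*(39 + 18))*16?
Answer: 48336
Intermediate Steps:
((53 + 0)*(39 + 18))*16 = (53*57)*16 = 3021*16 = 48336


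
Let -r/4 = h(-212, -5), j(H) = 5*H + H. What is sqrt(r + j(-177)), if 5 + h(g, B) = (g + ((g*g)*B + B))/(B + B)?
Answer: 2*I*sqrt(568855)/5 ≈ 301.69*I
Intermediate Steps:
j(H) = 6*H
h(g, B) = -5 + (B + g + B*g**2)/(2*B) (h(g, B) = -5 + (g + ((g*g)*B + B))/(B + B) = -5 + (g + (g**2*B + B))/((2*B)) = -5 + (g + (B*g**2 + B))*(1/(2*B)) = -5 + (g + (B + B*g**2))*(1/(2*B)) = -5 + (B + g + B*g**2)*(1/(2*B)) = -5 + (B + g + B*g**2)/(2*B))
r = -449774/5 (r = -2*(-212 - 5*(-9 + (-212)**2))/(-5) = -2*(-1)*(-212 - 5*(-9 + 44944))/5 = -2*(-1)*(-212 - 5*44935)/5 = -2*(-1)*(-212 - 224675)/5 = -2*(-1)*(-224887)/5 = -4*224887/10 = -449774/5 ≈ -89955.)
sqrt(r + j(-177)) = sqrt(-449774/5 + 6*(-177)) = sqrt(-449774/5 - 1062) = sqrt(-455084/5) = 2*I*sqrt(568855)/5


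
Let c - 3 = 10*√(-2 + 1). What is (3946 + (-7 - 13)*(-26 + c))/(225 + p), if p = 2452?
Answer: 4406/2677 - 200*I/2677 ≈ 1.6459 - 0.07471*I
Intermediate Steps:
c = 3 + 10*I (c = 3 + 10*√(-2 + 1) = 3 + 10*√(-1) = 3 + 10*I ≈ 3.0 + 10.0*I)
(3946 + (-7 - 13)*(-26 + c))/(225 + p) = (3946 + (-7 - 13)*(-26 + (3 + 10*I)))/(225 + 2452) = (3946 - 20*(-23 + 10*I))/2677 = (3946 + (460 - 200*I))*(1/2677) = (4406 - 200*I)*(1/2677) = 4406/2677 - 200*I/2677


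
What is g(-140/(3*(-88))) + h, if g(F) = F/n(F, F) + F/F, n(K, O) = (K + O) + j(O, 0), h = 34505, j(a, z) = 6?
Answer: 16079831/466 ≈ 34506.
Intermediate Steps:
n(K, O) = 6 + K + O (n(K, O) = (K + O) + 6 = 6 + K + O)
g(F) = 1 + F/(6 + 2*F) (g(F) = F/(6 + F + F) + F/F = F/(6 + 2*F) + 1 = 1 + F/(6 + 2*F))
g(-140/(3*(-88))) + h = 3*(2 - 140/(3*(-88)))/(2*(3 - 140/(3*(-88)))) + 34505 = 3*(2 - 140/(-264))/(2*(3 - 140/(-264))) + 34505 = 3*(2 - 140*(-1/264))/(2*(3 - 140*(-1/264))) + 34505 = 3*(2 + 35/66)/(2*(3 + 35/66)) + 34505 = (3/2)*(167/66)/(233/66) + 34505 = (3/2)*(66/233)*(167/66) + 34505 = 501/466 + 34505 = 16079831/466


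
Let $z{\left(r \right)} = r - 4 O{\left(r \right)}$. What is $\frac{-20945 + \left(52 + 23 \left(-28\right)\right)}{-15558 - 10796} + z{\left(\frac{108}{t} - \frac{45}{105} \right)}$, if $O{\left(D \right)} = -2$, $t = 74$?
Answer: $\frac{67220089}{6825686} \approx 9.8481$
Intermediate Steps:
$z{\left(r \right)} = 8 + r$ ($z{\left(r \right)} = r - -8 = r + 8 = 8 + r$)
$\frac{-20945 + \left(52 + 23 \left(-28\right)\right)}{-15558 - 10796} + z{\left(\frac{108}{t} - \frac{45}{105} \right)} = \frac{-20945 + \left(52 + 23 \left(-28\right)\right)}{-15558 - 10796} + \left(8 + \left(\frac{108}{74} - \frac{45}{105}\right)\right) = \frac{-20945 + \left(52 - 644\right)}{-26354} + \left(8 + \left(108 \cdot \frac{1}{74} - \frac{3}{7}\right)\right) = \left(-20945 - 592\right) \left(- \frac{1}{26354}\right) + \left(8 + \left(\frac{54}{37} - \frac{3}{7}\right)\right) = \left(-21537\right) \left(- \frac{1}{26354}\right) + \left(8 + \frac{267}{259}\right) = \frac{21537}{26354} + \frac{2339}{259} = \frac{67220089}{6825686}$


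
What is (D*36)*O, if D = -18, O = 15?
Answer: -9720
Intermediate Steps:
(D*36)*O = -18*36*15 = -648*15 = -9720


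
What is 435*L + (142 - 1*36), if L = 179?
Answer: 77971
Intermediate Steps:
435*L + (142 - 1*36) = 435*179 + (142 - 1*36) = 77865 + (142 - 36) = 77865 + 106 = 77971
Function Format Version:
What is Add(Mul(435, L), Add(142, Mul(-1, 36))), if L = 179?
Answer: 77971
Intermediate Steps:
Add(Mul(435, L), Add(142, Mul(-1, 36))) = Add(Mul(435, 179), Add(142, Mul(-1, 36))) = Add(77865, Add(142, -36)) = Add(77865, 106) = 77971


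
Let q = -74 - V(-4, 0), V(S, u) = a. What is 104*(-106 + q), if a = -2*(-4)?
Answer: -19552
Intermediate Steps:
a = 8
V(S, u) = 8
q = -82 (q = -74 - 1*8 = -74 - 8 = -82)
104*(-106 + q) = 104*(-106 - 82) = 104*(-188) = -19552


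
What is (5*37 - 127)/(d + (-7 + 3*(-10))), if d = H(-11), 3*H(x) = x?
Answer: -87/61 ≈ -1.4262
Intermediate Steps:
H(x) = x/3
d = -11/3 (d = (⅓)*(-11) = -11/3 ≈ -3.6667)
(5*37 - 127)/(d + (-7 + 3*(-10))) = (5*37 - 127)/(-11/3 + (-7 + 3*(-10))) = (185 - 127)/(-11/3 + (-7 - 30)) = 58/(-11/3 - 37) = 58/(-122/3) = 58*(-3/122) = -87/61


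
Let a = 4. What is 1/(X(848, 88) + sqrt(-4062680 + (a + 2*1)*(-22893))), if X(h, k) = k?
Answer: 44/2103891 - I*sqrt(4200038)/4207782 ≈ 2.0914e-5 - 0.00048705*I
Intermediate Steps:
1/(X(848, 88) + sqrt(-4062680 + (a + 2*1)*(-22893))) = 1/(88 + sqrt(-4062680 + (4 + 2*1)*(-22893))) = 1/(88 + sqrt(-4062680 + (4 + 2)*(-22893))) = 1/(88 + sqrt(-4062680 + 6*(-22893))) = 1/(88 + sqrt(-4062680 - 137358)) = 1/(88 + sqrt(-4200038)) = 1/(88 + I*sqrt(4200038))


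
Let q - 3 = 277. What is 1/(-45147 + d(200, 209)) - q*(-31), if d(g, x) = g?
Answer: 390139959/44947 ≈ 8680.0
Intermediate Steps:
q = 280 (q = 3 + 277 = 280)
1/(-45147 + d(200, 209)) - q*(-31) = 1/(-45147 + 200) - 280*(-31) = 1/(-44947) - 1*(-8680) = -1/44947 + 8680 = 390139959/44947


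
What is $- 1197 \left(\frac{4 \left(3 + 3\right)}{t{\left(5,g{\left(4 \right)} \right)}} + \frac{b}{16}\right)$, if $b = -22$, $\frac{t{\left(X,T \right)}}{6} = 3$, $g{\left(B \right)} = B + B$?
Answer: $\frac{399}{8} \approx 49.875$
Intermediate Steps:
$g{\left(B \right)} = 2 B$
$t{\left(X,T \right)} = 18$ ($t{\left(X,T \right)} = 6 \cdot 3 = 18$)
$- 1197 \left(\frac{4 \left(3 + 3\right)}{t{\left(5,g{\left(4 \right)} \right)}} + \frac{b}{16}\right) = - 1197 \left(\frac{4 \left(3 + 3\right)}{18} - \frac{22}{16}\right) = - 1197 \left(4 \cdot 6 \cdot \frac{1}{18} - \frac{11}{8}\right) = - 1197 \left(24 \cdot \frac{1}{18} - \frac{11}{8}\right) = - 1197 \left(\frac{4}{3} - \frac{11}{8}\right) = \left(-1197\right) \left(- \frac{1}{24}\right) = \frac{399}{8}$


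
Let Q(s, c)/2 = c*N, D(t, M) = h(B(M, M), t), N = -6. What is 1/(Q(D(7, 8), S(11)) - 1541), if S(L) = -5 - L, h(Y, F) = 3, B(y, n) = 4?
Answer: -1/1349 ≈ -0.00074129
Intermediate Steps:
D(t, M) = 3
Q(s, c) = -12*c (Q(s, c) = 2*(c*(-6)) = 2*(-6*c) = -12*c)
1/(Q(D(7, 8), S(11)) - 1541) = 1/(-12*(-5 - 1*11) - 1541) = 1/(-12*(-5 - 11) - 1541) = 1/(-12*(-16) - 1541) = 1/(192 - 1541) = 1/(-1349) = -1/1349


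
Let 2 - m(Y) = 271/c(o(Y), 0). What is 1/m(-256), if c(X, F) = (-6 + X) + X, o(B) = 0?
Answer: 6/283 ≈ 0.021201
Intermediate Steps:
c(X, F) = -6 + 2*X
m(Y) = 283/6 (m(Y) = 2 - 271/(-6 + 2*0) = 2 - 271/(-6 + 0) = 2 - 271/(-6) = 2 - 271*(-1)/6 = 2 - 1*(-271/6) = 2 + 271/6 = 283/6)
1/m(-256) = 1/(283/6) = 6/283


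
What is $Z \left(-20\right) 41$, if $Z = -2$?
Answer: $1640$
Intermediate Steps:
$Z \left(-20\right) 41 = \left(-2\right) \left(-20\right) 41 = 40 \cdot 41 = 1640$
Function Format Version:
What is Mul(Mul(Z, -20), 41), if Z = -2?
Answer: 1640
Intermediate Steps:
Mul(Mul(Z, -20), 41) = Mul(Mul(-2, -20), 41) = Mul(40, 41) = 1640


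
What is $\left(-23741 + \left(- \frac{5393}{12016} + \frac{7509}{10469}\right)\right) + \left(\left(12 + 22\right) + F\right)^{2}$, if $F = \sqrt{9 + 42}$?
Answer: $- \frac{2834642118309}{125795504} + 68 \sqrt{51} \approx -22048.0$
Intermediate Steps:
$F = \sqrt{51} \approx 7.1414$
$\left(-23741 + \left(- \frac{5393}{12016} + \frac{7509}{10469}\right)\right) + \left(\left(12 + 22\right) + F\right)^{2} = \left(-23741 + \left(- \frac{5393}{12016} + \frac{7509}{10469}\right)\right) + \left(\left(12 + 22\right) + \sqrt{51}\right)^{2} = \left(-23741 + \left(\left(-5393\right) \frac{1}{12016} + 7509 \cdot \frac{1}{10469}\right)\right) + \left(34 + \sqrt{51}\right)^{2} = \left(-23741 + \left(- \frac{5393}{12016} + \frac{7509}{10469}\right)\right) + \left(34 + \sqrt{51}\right)^{2} = \left(-23741 + \frac{33768827}{125795504}\right) + \left(34 + \sqrt{51}\right)^{2} = - \frac{2986477291637}{125795504} + \left(34 + \sqrt{51}\right)^{2}$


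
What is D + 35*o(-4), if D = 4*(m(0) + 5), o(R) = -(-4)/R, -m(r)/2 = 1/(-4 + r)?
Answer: -13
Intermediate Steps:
m(r) = -2/(-4 + r)
o(R) = 4/R
D = 22 (D = 4*(-2/(-4 + 0) + 5) = 4*(-2/(-4) + 5) = 4*(-2*(-1/4) + 5) = 4*(1/2 + 5) = 4*(11/2) = 22)
D + 35*o(-4) = 22 + 35*(4/(-4)) = 22 + 35*(4*(-1/4)) = 22 + 35*(-1) = 22 - 35 = -13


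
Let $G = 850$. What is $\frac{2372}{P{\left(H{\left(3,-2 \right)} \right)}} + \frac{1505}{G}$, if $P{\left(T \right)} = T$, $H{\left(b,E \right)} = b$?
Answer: $\frac{404143}{510} \approx 792.44$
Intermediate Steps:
$\frac{2372}{P{\left(H{\left(3,-2 \right)} \right)}} + \frac{1505}{G} = \frac{2372}{3} + \frac{1505}{850} = 2372 \cdot \frac{1}{3} + 1505 \cdot \frac{1}{850} = \frac{2372}{3} + \frac{301}{170} = \frac{404143}{510}$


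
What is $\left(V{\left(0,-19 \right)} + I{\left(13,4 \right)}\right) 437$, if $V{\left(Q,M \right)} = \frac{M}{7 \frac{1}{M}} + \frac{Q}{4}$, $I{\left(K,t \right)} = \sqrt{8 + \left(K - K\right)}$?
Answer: $\frac{157757}{7} + 874 \sqrt{2} \approx 23773.0$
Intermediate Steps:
$I{\left(K,t \right)} = 2 \sqrt{2}$ ($I{\left(K,t \right)} = \sqrt{8 + 0} = \sqrt{8} = 2 \sqrt{2}$)
$V{\left(Q,M \right)} = \frac{Q}{4} + \frac{M^{2}}{7}$ ($V{\left(Q,M \right)} = M \frac{M}{7} + Q \frac{1}{4} = \frac{M^{2}}{7} + \frac{Q}{4} = \frac{Q}{4} + \frac{M^{2}}{7}$)
$\left(V{\left(0,-19 \right)} + I{\left(13,4 \right)}\right) 437 = \left(\left(\frac{1}{4} \cdot 0 + \frac{\left(-19\right)^{2}}{7}\right) + 2 \sqrt{2}\right) 437 = \left(\left(0 + \frac{1}{7} \cdot 361\right) + 2 \sqrt{2}\right) 437 = \left(\left(0 + \frac{361}{7}\right) + 2 \sqrt{2}\right) 437 = \left(\frac{361}{7} + 2 \sqrt{2}\right) 437 = \frac{157757}{7} + 874 \sqrt{2}$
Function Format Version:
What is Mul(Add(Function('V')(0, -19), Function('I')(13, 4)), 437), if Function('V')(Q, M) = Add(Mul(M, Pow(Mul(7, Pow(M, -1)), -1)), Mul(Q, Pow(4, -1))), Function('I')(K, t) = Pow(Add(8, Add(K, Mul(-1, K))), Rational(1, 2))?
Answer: Add(Rational(157757, 7), Mul(874, Pow(2, Rational(1, 2)))) ≈ 23773.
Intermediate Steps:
Function('I')(K, t) = Mul(2, Pow(2, Rational(1, 2))) (Function('I')(K, t) = Pow(Add(8, 0), Rational(1, 2)) = Pow(8, Rational(1, 2)) = Mul(2, Pow(2, Rational(1, 2))))
Function('V')(Q, M) = Add(Mul(Rational(1, 4), Q), Mul(Rational(1, 7), Pow(M, 2))) (Function('V')(Q, M) = Add(Mul(M, Mul(Rational(1, 7), M)), Mul(Q, Rational(1, 4))) = Add(Mul(Rational(1, 7), Pow(M, 2)), Mul(Rational(1, 4), Q)) = Add(Mul(Rational(1, 4), Q), Mul(Rational(1, 7), Pow(M, 2))))
Mul(Add(Function('V')(0, -19), Function('I')(13, 4)), 437) = Mul(Add(Add(Mul(Rational(1, 4), 0), Mul(Rational(1, 7), Pow(-19, 2))), Mul(2, Pow(2, Rational(1, 2)))), 437) = Mul(Add(Add(0, Mul(Rational(1, 7), 361)), Mul(2, Pow(2, Rational(1, 2)))), 437) = Mul(Add(Add(0, Rational(361, 7)), Mul(2, Pow(2, Rational(1, 2)))), 437) = Mul(Add(Rational(361, 7), Mul(2, Pow(2, Rational(1, 2)))), 437) = Add(Rational(157757, 7), Mul(874, Pow(2, Rational(1, 2))))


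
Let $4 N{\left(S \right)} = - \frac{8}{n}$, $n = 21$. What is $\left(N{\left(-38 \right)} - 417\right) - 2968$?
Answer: $- \frac{71087}{21} \approx -3385.1$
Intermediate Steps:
$N{\left(S \right)} = - \frac{2}{21}$ ($N{\left(S \right)} = \frac{\left(-8\right) \frac{1}{21}}{4} = \frac{1}{4} \left(- \frac{8}{21}\right) = - \frac{2}{21}$)
$\left(N{\left(-38 \right)} - 417\right) - 2968 = \left(- \frac{2}{21} - 417\right) - 2968 = - \frac{8759}{21} - 2968 = - \frac{71087}{21}$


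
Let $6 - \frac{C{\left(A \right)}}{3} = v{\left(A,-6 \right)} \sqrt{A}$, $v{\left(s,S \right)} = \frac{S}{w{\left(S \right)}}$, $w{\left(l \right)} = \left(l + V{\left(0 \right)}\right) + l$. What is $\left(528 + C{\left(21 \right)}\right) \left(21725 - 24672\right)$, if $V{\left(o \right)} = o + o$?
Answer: $-1609062 + \frac{8841 \sqrt{21}}{2} \approx -1.5888 \cdot 10^{6}$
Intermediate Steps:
$V{\left(o \right)} = 2 o$
$w{\left(l \right)} = 2 l$ ($w{\left(l \right)} = \left(l + 2 \cdot 0\right) + l = \left(l + 0\right) + l = l + l = 2 l$)
$v{\left(s,S \right)} = \frac{1}{2}$ ($v{\left(s,S \right)} = \frac{S}{2 S} = S \frac{1}{2 S} = \frac{1}{2}$)
$C{\left(A \right)} = 18 - \frac{3 \sqrt{A}}{2}$ ($C{\left(A \right)} = 18 - 3 \frac{\sqrt{A}}{2} = 18 - \frac{3 \sqrt{A}}{2}$)
$\left(528 + C{\left(21 \right)}\right) \left(21725 - 24672\right) = \left(528 + \left(18 - \frac{3 \sqrt{21}}{2}\right)\right) \left(21725 - 24672\right) = \left(546 - \frac{3 \sqrt{21}}{2}\right) \left(-2947\right) = -1609062 + \frac{8841 \sqrt{21}}{2}$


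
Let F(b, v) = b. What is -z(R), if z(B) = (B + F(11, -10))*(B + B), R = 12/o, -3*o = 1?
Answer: -1800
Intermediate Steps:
o = -⅓ (o = -⅓*1 = -⅓ ≈ -0.33333)
R = -36 (R = 12/(-⅓) = 12*(-3) = -36)
z(B) = 2*B*(11 + B) (z(B) = (B + 11)*(B + B) = (11 + B)*(2*B) = 2*B*(11 + B))
-z(R) = -2*(-36)*(11 - 36) = -2*(-36)*(-25) = -1*1800 = -1800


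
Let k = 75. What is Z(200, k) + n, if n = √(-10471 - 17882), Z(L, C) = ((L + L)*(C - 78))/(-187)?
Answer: 1200/187 + I*√28353 ≈ 6.4171 + 168.38*I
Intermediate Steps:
Z(L, C) = -2*L*(-78 + C)/187 (Z(L, C) = ((2*L)*(-78 + C))*(-1/187) = (2*L*(-78 + C))*(-1/187) = -2*L*(-78 + C)/187)
n = I*√28353 (n = √(-28353) = I*√28353 ≈ 168.38*I)
Z(200, k) + n = (2/187)*200*(78 - 1*75) + I*√28353 = (2/187)*200*(78 - 75) + I*√28353 = (2/187)*200*3 + I*√28353 = 1200/187 + I*√28353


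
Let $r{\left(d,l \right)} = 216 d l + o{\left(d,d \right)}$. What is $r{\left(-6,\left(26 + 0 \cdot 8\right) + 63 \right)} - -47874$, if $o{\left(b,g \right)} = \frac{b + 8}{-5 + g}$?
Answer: $- \frac{742172}{11} \approx -67470.0$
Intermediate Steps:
$o{\left(b,g \right)} = \frac{8 + b}{-5 + g}$
$r{\left(d,l \right)} = \frac{8 + d}{-5 + d} + 216 d l$ ($r{\left(d,l \right)} = 216 d l + \frac{8 + d}{-5 + d} = \frac{8 + d}{-5 + d} + 216 d l$)
$r{\left(-6,\left(26 + 0 \cdot 8\right) + 63 \right)} - -47874 = \frac{8 - 6 + 216 \left(-6\right) \left(\left(26 + 0 \cdot 8\right) + 63\right) \left(-5 - 6\right)}{-5 - 6} - -47874 = \frac{8 - 6 + 216 \left(-6\right) \left(\left(26 + 0\right) + 63\right) \left(-11\right)}{-11} + 47874 = - \frac{8 - 6 + 216 \left(-6\right) \left(26 + 63\right) \left(-11\right)}{11} + 47874 = - \frac{8 - 6 + 216 \left(-6\right) 89 \left(-11\right)}{11} + 47874 = - \frac{8 - 6 + 1268784}{11} + 47874 = \left(- \frac{1}{11}\right) 1268786 + 47874 = - \frac{1268786}{11} + 47874 = - \frac{742172}{11}$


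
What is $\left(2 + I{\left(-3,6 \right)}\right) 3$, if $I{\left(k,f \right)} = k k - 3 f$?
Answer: $-21$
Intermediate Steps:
$I{\left(k,f \right)} = k^{2} - 3 f$
$\left(2 + I{\left(-3,6 \right)}\right) 3 = \left(2 + \left(\left(-3\right)^{2} - 18\right)\right) 3 = \left(2 + \left(9 - 18\right)\right) 3 = \left(2 - 9\right) 3 = \left(-7\right) 3 = -21$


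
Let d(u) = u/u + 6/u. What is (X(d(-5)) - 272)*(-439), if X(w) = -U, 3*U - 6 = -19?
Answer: 352517/3 ≈ 1.1751e+5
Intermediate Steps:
U = -13/3 (U = 2 + (1/3)*(-19) = 2 - 19/3 = -13/3 ≈ -4.3333)
d(u) = 1 + 6/u
X(w) = 13/3 (X(w) = -1*(-13/3) = 13/3)
(X(d(-5)) - 272)*(-439) = (13/3 - 272)*(-439) = -803/3*(-439) = 352517/3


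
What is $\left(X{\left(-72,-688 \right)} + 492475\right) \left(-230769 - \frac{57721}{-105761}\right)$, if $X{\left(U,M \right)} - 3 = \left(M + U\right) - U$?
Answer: $- \frac{12002775500573520}{105761} \approx -1.1349 \cdot 10^{11}$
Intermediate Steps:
$X{\left(U,M \right)} = 3 + M$ ($X{\left(U,M \right)} = 3 + \left(\left(M + U\right) - U\right) = 3 + M$)
$\left(X{\left(-72,-688 \right)} + 492475\right) \left(-230769 - \frac{57721}{-105761}\right) = \left(\left(3 - 688\right) + 492475\right) \left(-230769 - \frac{57721}{-105761}\right) = \left(-685 + 492475\right) \left(-230769 - - \frac{57721}{105761}\right) = 491790 \left(-230769 + \frac{57721}{105761}\right) = 491790 \left(- \frac{24406302488}{105761}\right) = - \frac{12002775500573520}{105761}$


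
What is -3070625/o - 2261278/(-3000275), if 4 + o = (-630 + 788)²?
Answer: -1831255584599/14977372800 ≈ -122.27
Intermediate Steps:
o = 24960 (o = -4 + (-630 + 788)² = -4 + 158² = -4 + 24964 = 24960)
-3070625/o - 2261278/(-3000275) = -3070625/24960 - 2261278/(-3000275) = -3070625*1/24960 - 2261278*(-1/3000275) = -614125/4992 + 2261278/3000275 = -1831255584599/14977372800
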